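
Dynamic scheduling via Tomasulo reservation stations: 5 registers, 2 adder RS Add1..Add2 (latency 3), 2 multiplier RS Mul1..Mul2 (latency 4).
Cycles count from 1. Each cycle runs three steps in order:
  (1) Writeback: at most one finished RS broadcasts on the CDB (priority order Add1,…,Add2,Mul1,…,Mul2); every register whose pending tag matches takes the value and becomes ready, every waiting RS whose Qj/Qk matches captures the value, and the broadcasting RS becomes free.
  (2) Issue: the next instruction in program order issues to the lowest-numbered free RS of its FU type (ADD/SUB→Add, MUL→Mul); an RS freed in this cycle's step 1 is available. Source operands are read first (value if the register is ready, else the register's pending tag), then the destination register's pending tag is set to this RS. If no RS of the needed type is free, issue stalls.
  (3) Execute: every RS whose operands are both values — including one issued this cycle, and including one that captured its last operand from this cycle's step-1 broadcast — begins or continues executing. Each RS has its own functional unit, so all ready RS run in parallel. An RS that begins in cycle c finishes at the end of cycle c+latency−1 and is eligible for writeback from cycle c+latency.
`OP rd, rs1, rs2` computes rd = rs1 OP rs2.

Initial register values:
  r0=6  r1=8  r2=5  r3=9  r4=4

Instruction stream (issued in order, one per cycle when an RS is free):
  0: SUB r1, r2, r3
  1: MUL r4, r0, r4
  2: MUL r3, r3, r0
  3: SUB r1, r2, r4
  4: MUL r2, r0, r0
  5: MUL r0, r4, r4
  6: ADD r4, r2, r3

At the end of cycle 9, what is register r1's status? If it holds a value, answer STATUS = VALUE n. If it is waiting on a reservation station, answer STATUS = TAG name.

c1: issue SUB r1<-Add1 | r0:6,r1:Add1,r2:5,r3:9,r4:4
c2: issue MUL r4<-Mul1 | r0:6,r1:Add1,r2:5,r3:9,r4:Mul1
c3: issue MUL r3<-Mul2 | r0:6,r1:Add1,r2:5,r3:Mul2,r4:Mul1
c4: CDB Add1=-4; issue SUB r1<-Add1 | r0:6,r1:Add1,r2:5,r3:Mul2,r4:Mul1
c5: stall | r0:6,r1:Add1,r2:5,r3:Mul2,r4:Mul1
c6: CDB Mul1=24; issue MUL r2<-Mul1 | r0:6,r1:Add1,r2:Mul1,r3:Mul2,r4:24
c7: CDB Mul2=54; issue MUL r0<-Mul2 | r0:Mul2,r1:Add1,r2:Mul1,r3:54,r4:24
c8: issue ADD r4<-Add2 | r0:Mul2,r1:Add1,r2:Mul1,r3:54,r4:Add2
c9: CDB Add1=-19 | r0:Mul2,r1:-19,r2:Mul1,r3:54,r4:Add2

STATUS = VALUE -19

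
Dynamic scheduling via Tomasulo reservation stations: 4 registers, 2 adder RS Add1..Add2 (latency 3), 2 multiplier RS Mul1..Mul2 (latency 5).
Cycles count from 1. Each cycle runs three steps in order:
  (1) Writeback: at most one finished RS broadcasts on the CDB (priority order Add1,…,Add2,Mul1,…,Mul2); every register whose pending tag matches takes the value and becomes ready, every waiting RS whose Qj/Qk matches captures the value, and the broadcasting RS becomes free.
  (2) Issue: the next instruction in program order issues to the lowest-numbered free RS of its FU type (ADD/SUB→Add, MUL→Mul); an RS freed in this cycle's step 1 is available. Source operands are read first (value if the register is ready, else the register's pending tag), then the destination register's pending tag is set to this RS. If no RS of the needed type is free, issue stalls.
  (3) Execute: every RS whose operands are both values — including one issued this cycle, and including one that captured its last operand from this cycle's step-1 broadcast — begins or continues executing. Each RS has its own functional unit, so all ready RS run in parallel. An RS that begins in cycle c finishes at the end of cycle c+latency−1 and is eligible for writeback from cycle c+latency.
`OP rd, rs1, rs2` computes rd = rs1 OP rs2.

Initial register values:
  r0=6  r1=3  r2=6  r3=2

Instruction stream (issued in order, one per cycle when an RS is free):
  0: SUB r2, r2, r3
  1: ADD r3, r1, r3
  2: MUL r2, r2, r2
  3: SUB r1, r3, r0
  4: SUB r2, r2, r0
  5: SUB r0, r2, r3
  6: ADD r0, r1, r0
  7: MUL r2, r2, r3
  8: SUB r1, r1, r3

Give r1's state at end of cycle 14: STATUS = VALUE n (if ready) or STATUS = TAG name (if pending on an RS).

cycle 1: issue SUB r2<-Add1 // r0:6,r1:3,r2:Add1,r3:2
cycle 2: issue ADD r3<-Add2 // r0:6,r1:3,r2:Add1,r3:Add2
cycle 3: issue MUL r2<-Mul1 // r0:6,r1:3,r2:Mul1,r3:Add2
cycle 4: CDB Add1=4; issue SUB r1<-Add1 // r0:6,r1:Add1,r2:Mul1,r3:Add2
cycle 5: CDB Add2=5; issue SUB r2<-Add2 // r0:6,r1:Add1,r2:Add2,r3:5
cycle 6: stall // r0:6,r1:Add1,r2:Add2,r3:5
cycle 7: stall // r0:6,r1:Add1,r2:Add2,r3:5
cycle 8: CDB Add1=-1; issue SUB r0<-Add1 // r0:Add1,r1:-1,r2:Add2,r3:5
cycle 9: CDB Mul1=16; stall // r0:Add1,r1:-1,r2:Add2,r3:5
cycle 10: stall // r0:Add1,r1:-1,r2:Add2,r3:5
cycle 11: stall // r0:Add1,r1:-1,r2:Add2,r3:5
cycle 12: CDB Add2=10; issue ADD r0<-Add2 // r0:Add2,r1:-1,r2:10,r3:5
cycle 13: issue MUL r2<-Mul1 // r0:Add2,r1:-1,r2:Mul1,r3:5
cycle 14: stall // r0:Add2,r1:-1,r2:Mul1,r3:5

STATUS = VALUE -1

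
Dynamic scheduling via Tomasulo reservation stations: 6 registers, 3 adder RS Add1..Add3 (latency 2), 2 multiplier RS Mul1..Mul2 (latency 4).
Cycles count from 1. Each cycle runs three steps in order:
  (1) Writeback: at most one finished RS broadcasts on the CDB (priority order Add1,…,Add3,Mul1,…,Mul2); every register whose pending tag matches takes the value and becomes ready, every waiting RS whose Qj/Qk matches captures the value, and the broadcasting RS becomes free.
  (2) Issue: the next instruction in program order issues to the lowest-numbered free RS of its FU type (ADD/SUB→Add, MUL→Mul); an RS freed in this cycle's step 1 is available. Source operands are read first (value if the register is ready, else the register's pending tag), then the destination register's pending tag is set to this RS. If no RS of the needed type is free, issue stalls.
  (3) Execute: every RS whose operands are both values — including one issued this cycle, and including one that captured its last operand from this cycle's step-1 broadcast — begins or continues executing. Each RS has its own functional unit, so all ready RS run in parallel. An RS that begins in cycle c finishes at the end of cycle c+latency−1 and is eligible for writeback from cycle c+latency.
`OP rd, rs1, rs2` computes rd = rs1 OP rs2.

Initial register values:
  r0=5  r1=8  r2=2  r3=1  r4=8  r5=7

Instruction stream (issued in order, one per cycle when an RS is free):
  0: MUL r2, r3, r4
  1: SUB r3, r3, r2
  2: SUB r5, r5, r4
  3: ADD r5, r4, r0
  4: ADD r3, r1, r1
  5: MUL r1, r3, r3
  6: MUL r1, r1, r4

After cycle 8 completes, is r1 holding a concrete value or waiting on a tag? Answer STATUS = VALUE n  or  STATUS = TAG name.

cycle 1: issue MUL r2<-Mul1 // r0:5,r1:8,r2:Mul1,r3:1,r4:8,r5:7
cycle 2: issue SUB r3<-Add1 // r0:5,r1:8,r2:Mul1,r3:Add1,r4:8,r5:7
cycle 3: issue SUB r5<-Add2 // r0:5,r1:8,r2:Mul1,r3:Add1,r4:8,r5:Add2
cycle 4: issue ADD r5<-Add3 // r0:5,r1:8,r2:Mul1,r3:Add1,r4:8,r5:Add3
cycle 5: CDB Add2=-1; issue ADD r3<-Add2 // r0:5,r1:8,r2:Mul1,r3:Add2,r4:8,r5:Add3
cycle 6: CDB Add3=13; issue MUL r1<-Mul2 // r0:5,r1:Mul2,r2:Mul1,r3:Add2,r4:8,r5:13
cycle 7: CDB Add2=16; stall // r0:5,r1:Mul2,r2:Mul1,r3:16,r4:8,r5:13
cycle 8: CDB Mul1=8; issue MUL r1<-Mul1 // r0:5,r1:Mul1,r2:8,r3:16,r4:8,r5:13

STATUS = TAG Mul1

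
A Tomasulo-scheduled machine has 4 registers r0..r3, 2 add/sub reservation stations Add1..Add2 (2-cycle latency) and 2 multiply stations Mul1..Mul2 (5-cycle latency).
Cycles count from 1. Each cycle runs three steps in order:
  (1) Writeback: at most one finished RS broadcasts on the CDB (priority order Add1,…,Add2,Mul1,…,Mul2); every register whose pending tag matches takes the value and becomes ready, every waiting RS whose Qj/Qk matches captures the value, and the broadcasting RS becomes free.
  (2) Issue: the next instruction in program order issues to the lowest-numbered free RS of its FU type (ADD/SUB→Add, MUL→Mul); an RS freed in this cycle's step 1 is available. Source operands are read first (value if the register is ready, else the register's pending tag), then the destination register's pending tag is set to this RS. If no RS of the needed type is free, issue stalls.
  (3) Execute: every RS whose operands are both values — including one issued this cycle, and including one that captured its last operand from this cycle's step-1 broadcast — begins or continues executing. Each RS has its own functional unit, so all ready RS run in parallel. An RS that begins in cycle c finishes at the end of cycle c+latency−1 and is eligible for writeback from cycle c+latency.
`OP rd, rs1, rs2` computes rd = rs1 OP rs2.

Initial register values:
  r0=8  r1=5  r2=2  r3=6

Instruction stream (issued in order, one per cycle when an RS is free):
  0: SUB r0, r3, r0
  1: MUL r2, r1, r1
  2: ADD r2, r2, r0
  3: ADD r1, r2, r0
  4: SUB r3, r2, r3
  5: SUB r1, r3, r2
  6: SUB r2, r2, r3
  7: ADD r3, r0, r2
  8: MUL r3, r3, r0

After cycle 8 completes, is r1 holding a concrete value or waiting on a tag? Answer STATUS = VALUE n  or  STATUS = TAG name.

c1: issue SUB r0<-Add1 | r0:Add1,r1:5,r2:2,r3:6
c2: issue MUL r2<-Mul1 | r0:Add1,r1:5,r2:Mul1,r3:6
c3: CDB Add1=-2; issue ADD r2<-Add1 | r0:-2,r1:5,r2:Add1,r3:6
c4: issue ADD r1<-Add2 | r0:-2,r1:Add2,r2:Add1,r3:6
c5: stall | r0:-2,r1:Add2,r2:Add1,r3:6
c6: stall | r0:-2,r1:Add2,r2:Add1,r3:6
c7: CDB Mul1=25; stall | r0:-2,r1:Add2,r2:Add1,r3:6
c8: stall | r0:-2,r1:Add2,r2:Add1,r3:6

STATUS = TAG Add2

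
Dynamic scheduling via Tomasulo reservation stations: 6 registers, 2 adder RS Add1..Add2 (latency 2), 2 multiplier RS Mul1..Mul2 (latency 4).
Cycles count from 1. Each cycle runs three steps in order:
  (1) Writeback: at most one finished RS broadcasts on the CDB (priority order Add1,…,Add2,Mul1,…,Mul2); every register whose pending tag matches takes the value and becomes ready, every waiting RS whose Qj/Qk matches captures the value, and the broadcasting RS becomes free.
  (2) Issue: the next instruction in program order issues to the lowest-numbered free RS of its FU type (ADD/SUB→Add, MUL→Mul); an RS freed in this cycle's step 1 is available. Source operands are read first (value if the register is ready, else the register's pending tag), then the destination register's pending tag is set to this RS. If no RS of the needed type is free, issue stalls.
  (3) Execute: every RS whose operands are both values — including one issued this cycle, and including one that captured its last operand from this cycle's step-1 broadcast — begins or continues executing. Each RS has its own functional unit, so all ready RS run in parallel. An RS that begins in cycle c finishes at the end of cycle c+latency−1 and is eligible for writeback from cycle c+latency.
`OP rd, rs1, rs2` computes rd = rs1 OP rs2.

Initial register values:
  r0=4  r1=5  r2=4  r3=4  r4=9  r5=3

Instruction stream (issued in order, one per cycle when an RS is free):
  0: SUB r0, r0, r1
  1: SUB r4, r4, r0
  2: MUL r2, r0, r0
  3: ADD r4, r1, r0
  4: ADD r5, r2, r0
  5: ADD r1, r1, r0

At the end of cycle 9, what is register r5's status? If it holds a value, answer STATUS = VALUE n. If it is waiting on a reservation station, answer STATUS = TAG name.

STATUS = VALUE 0

c1: issue SUB r0<-Add1 | r0:Add1,r1:5,r2:4,r3:4,r4:9,r5:3
c2: issue SUB r4<-Add2 | r0:Add1,r1:5,r2:4,r3:4,r4:Add2,r5:3
c3: CDB Add1=-1; issue MUL r2<-Mul1 | r0:-1,r1:5,r2:Mul1,r3:4,r4:Add2,r5:3
c4: issue ADD r4<-Add1 | r0:-1,r1:5,r2:Mul1,r3:4,r4:Add1,r5:3
c5: CDB Add2=10; issue ADD r5<-Add2 | r0:-1,r1:5,r2:Mul1,r3:4,r4:Add1,r5:Add2
c6: CDB Add1=4; issue ADD r1<-Add1 | r0:-1,r1:Add1,r2:Mul1,r3:4,r4:4,r5:Add2
c7: CDB Mul1=1 | r0:-1,r1:Add1,r2:1,r3:4,r4:4,r5:Add2
c8: CDB Add1=4 | r0:-1,r1:4,r2:1,r3:4,r4:4,r5:Add2
c9: CDB Add2=0 | r0:-1,r1:4,r2:1,r3:4,r4:4,r5:0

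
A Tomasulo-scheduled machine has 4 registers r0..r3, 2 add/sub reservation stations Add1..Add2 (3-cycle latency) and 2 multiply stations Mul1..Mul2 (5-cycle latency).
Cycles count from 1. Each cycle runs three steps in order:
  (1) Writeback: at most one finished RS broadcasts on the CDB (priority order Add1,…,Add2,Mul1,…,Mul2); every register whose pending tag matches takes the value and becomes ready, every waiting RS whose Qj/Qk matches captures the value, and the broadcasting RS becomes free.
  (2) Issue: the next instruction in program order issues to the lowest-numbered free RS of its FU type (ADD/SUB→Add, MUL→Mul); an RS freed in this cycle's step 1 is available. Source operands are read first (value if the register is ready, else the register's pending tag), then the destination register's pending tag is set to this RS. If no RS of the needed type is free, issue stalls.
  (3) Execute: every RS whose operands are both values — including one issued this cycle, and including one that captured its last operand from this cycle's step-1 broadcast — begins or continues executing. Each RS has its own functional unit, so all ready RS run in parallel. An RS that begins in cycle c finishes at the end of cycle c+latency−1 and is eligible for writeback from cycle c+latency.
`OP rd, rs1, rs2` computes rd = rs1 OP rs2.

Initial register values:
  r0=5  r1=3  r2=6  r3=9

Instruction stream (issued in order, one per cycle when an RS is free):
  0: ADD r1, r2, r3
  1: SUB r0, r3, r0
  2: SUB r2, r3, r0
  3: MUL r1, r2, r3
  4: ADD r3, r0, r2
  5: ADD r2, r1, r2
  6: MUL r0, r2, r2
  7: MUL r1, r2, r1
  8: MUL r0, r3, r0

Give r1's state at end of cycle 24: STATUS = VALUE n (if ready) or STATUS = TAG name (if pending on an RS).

cycle 1: issue ADD r1<-Add1 // r0:5,r1:Add1,r2:6,r3:9
cycle 2: issue SUB r0<-Add2 // r0:Add2,r1:Add1,r2:6,r3:9
cycle 3: stall // r0:Add2,r1:Add1,r2:6,r3:9
cycle 4: CDB Add1=15; issue SUB r2<-Add1 // r0:Add2,r1:15,r2:Add1,r3:9
cycle 5: CDB Add2=4; issue MUL r1<-Mul1 // r0:4,r1:Mul1,r2:Add1,r3:9
cycle 6: issue ADD r3<-Add2 // r0:4,r1:Mul1,r2:Add1,r3:Add2
cycle 7: stall // r0:4,r1:Mul1,r2:Add1,r3:Add2
cycle 8: CDB Add1=5; issue ADD r2<-Add1 // r0:4,r1:Mul1,r2:Add1,r3:Add2
cycle 9: issue MUL r0<-Mul2 // r0:Mul2,r1:Mul1,r2:Add1,r3:Add2
cycle 10: stall // r0:Mul2,r1:Mul1,r2:Add1,r3:Add2
cycle 11: CDB Add2=9; stall // r0:Mul2,r1:Mul1,r2:Add1,r3:9
cycle 12: stall // r0:Mul2,r1:Mul1,r2:Add1,r3:9
cycle 13: CDB Mul1=45; issue MUL r1<-Mul1 // r0:Mul2,r1:Mul1,r2:Add1,r3:9
cycle 14: stall // r0:Mul2,r1:Mul1,r2:Add1,r3:9
cycle 15: stall // r0:Mul2,r1:Mul1,r2:Add1,r3:9
cycle 16: CDB Add1=50; stall // r0:Mul2,r1:Mul1,r2:50,r3:9
cycle 17: stall // r0:Mul2,r1:Mul1,r2:50,r3:9
cycle 18: stall // r0:Mul2,r1:Mul1,r2:50,r3:9
cycle 19: stall // r0:Mul2,r1:Mul1,r2:50,r3:9
cycle 20: stall // r0:Mul2,r1:Mul1,r2:50,r3:9
cycle 21: CDB Mul1=2250; issue MUL r0<-Mul1 // r0:Mul1,r1:2250,r2:50,r3:9
cycle 22: CDB Mul2=2500 // r0:Mul1,r1:2250,r2:50,r3:9
cycle 23: - // r0:Mul1,r1:2250,r2:50,r3:9
cycle 24: - // r0:Mul1,r1:2250,r2:50,r3:9

STATUS = VALUE 2250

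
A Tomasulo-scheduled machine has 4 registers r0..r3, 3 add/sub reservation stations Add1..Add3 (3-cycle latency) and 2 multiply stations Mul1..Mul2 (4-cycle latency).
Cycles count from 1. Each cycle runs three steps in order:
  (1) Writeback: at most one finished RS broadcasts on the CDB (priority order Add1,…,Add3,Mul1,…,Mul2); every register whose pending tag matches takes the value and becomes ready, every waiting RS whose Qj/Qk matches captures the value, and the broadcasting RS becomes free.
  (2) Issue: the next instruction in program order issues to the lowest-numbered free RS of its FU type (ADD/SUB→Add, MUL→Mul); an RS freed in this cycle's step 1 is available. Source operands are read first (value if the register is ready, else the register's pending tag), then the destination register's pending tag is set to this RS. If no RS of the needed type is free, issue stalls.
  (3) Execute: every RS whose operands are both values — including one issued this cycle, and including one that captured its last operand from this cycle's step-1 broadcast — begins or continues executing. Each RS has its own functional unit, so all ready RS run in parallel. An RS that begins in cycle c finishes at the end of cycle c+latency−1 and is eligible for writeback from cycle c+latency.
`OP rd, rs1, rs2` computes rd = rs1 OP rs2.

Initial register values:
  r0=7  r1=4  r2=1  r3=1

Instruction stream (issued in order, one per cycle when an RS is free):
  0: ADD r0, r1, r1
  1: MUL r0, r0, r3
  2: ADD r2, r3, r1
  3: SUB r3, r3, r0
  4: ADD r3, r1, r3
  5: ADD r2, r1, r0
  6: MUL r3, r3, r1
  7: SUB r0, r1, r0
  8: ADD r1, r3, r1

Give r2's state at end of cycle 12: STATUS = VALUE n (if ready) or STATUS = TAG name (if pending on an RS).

STATUS = VALUE 12

cycle 1: issue ADD r0<-Add1 // r0:Add1,r1:4,r2:1,r3:1
cycle 2: issue MUL r0<-Mul1 // r0:Mul1,r1:4,r2:1,r3:1
cycle 3: issue ADD r2<-Add2 // r0:Mul1,r1:4,r2:Add2,r3:1
cycle 4: CDB Add1=8; issue SUB r3<-Add1 // r0:Mul1,r1:4,r2:Add2,r3:Add1
cycle 5: issue ADD r3<-Add3 // r0:Mul1,r1:4,r2:Add2,r3:Add3
cycle 6: CDB Add2=5; issue ADD r2<-Add2 // r0:Mul1,r1:4,r2:Add2,r3:Add3
cycle 7: issue MUL r3<-Mul2 // r0:Mul1,r1:4,r2:Add2,r3:Mul2
cycle 8: CDB Mul1=8; stall // r0:8,r1:4,r2:Add2,r3:Mul2
cycle 9: stall // r0:8,r1:4,r2:Add2,r3:Mul2
cycle 10: stall // r0:8,r1:4,r2:Add2,r3:Mul2
cycle 11: CDB Add1=-7; issue SUB r0<-Add1 // r0:Add1,r1:4,r2:Add2,r3:Mul2
cycle 12: CDB Add2=12; issue ADD r1<-Add2 // r0:Add1,r1:Add2,r2:12,r3:Mul2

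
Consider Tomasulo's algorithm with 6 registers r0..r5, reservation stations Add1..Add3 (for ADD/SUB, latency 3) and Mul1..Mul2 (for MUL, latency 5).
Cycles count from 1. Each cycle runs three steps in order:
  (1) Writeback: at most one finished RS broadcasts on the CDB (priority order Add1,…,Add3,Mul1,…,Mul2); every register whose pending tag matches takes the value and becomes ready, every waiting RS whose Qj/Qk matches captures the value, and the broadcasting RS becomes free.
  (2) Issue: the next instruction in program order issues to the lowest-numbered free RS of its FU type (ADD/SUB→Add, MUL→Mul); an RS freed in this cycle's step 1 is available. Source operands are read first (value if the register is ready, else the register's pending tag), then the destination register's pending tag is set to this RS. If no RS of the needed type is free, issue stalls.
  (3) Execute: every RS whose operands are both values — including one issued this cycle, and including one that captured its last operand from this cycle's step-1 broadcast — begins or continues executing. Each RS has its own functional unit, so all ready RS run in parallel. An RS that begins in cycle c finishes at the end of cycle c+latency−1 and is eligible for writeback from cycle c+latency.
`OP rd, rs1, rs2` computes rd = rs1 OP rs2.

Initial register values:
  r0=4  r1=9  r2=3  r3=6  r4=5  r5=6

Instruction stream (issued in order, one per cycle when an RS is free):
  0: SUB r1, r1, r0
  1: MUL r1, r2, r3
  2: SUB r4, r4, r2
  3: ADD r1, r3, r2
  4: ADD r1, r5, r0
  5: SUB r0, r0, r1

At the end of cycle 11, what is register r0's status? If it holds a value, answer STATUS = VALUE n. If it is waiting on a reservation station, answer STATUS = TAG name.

cycle 1: issue SUB r1<-Add1 // r0:4,r1:Add1,r2:3,r3:6,r4:5,r5:6
cycle 2: issue MUL r1<-Mul1 // r0:4,r1:Mul1,r2:3,r3:6,r4:5,r5:6
cycle 3: issue SUB r4<-Add2 // r0:4,r1:Mul1,r2:3,r3:6,r4:Add2,r5:6
cycle 4: CDB Add1=5; issue ADD r1<-Add1 // r0:4,r1:Add1,r2:3,r3:6,r4:Add2,r5:6
cycle 5: issue ADD r1<-Add3 // r0:4,r1:Add3,r2:3,r3:6,r4:Add2,r5:6
cycle 6: CDB Add2=2; issue SUB r0<-Add2 // r0:Add2,r1:Add3,r2:3,r3:6,r4:2,r5:6
cycle 7: CDB Add1=9 // r0:Add2,r1:Add3,r2:3,r3:6,r4:2,r5:6
cycle 8: CDB Add3=10 // r0:Add2,r1:10,r2:3,r3:6,r4:2,r5:6
cycle 9: CDB Mul1=18 // r0:Add2,r1:10,r2:3,r3:6,r4:2,r5:6
cycle 10: - // r0:Add2,r1:10,r2:3,r3:6,r4:2,r5:6
cycle 11: CDB Add2=-6 // r0:-6,r1:10,r2:3,r3:6,r4:2,r5:6

STATUS = VALUE -6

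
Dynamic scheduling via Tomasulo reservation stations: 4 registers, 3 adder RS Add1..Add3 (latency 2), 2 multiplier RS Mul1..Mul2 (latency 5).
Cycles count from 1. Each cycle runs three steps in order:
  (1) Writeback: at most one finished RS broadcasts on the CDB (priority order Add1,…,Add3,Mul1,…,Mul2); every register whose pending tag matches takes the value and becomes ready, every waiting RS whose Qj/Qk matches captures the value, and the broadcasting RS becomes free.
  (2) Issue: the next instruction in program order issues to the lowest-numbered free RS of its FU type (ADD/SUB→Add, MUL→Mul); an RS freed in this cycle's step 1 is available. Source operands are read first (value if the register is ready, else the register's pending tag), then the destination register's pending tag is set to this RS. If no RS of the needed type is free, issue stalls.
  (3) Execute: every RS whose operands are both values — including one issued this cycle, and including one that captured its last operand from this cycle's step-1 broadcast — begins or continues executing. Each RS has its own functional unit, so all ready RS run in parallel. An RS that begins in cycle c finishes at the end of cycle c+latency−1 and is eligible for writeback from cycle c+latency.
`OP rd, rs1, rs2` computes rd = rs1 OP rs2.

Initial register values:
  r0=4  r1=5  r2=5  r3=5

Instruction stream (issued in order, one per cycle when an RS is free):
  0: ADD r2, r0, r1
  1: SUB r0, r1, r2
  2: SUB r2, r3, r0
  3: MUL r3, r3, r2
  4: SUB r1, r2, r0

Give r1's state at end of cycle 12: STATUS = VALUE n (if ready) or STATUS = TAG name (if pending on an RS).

  c1: issue ADD r2<-Add1  regs: r0:4,r1:5,r2:Add1,r3:5
  c2: issue SUB r0<-Add2  regs: r0:Add2,r1:5,r2:Add1,r3:5
  c3: CDB Add1=9; issue SUB r2<-Add1  regs: r0:Add2,r1:5,r2:Add1,r3:5
  c4: issue MUL r3<-Mul1  regs: r0:Add2,r1:5,r2:Add1,r3:Mul1
  c5: CDB Add2=-4; issue SUB r1<-Add2  regs: r0:-4,r1:Add2,r2:Add1,r3:Mul1
  c6: -  regs: r0:-4,r1:Add2,r2:Add1,r3:Mul1
  c7: CDB Add1=9  regs: r0:-4,r1:Add2,r2:9,r3:Mul1
  c8: -  regs: r0:-4,r1:Add2,r2:9,r3:Mul1
  c9: CDB Add2=13  regs: r0:-4,r1:13,r2:9,r3:Mul1
  c10: -  regs: r0:-4,r1:13,r2:9,r3:Mul1
  c11: -  regs: r0:-4,r1:13,r2:9,r3:Mul1
  c12: CDB Mul1=45  regs: r0:-4,r1:13,r2:9,r3:45

STATUS = VALUE 13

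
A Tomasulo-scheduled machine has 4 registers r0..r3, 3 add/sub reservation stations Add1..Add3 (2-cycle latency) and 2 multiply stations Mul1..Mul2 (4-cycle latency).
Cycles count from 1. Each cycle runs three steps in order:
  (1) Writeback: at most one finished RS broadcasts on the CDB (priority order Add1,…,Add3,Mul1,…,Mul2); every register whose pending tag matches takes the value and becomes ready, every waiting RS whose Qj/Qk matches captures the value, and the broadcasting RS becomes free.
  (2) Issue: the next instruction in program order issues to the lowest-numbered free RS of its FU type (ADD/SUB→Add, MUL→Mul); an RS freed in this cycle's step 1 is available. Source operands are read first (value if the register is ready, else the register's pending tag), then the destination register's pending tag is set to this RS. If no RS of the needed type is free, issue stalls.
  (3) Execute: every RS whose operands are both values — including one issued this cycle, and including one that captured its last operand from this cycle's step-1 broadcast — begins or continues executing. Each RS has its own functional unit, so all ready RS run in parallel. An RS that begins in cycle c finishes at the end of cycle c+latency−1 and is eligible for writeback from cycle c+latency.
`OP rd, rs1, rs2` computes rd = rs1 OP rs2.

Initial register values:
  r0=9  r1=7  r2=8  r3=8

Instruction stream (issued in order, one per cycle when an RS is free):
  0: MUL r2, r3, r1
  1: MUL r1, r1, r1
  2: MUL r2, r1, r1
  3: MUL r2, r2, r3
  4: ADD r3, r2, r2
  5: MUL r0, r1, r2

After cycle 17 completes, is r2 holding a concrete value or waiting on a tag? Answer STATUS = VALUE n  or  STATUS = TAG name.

  c1: issue MUL r2<-Mul1  regs: r0:9,r1:7,r2:Mul1,r3:8
  c2: issue MUL r1<-Mul2  regs: r0:9,r1:Mul2,r2:Mul1,r3:8
  c3: stall  regs: r0:9,r1:Mul2,r2:Mul1,r3:8
  c4: stall  regs: r0:9,r1:Mul2,r2:Mul1,r3:8
  c5: CDB Mul1=56; issue MUL r2<-Mul1  regs: r0:9,r1:Mul2,r2:Mul1,r3:8
  c6: CDB Mul2=49; issue MUL r2<-Mul2  regs: r0:9,r1:49,r2:Mul2,r3:8
  c7: issue ADD r3<-Add1  regs: r0:9,r1:49,r2:Mul2,r3:Add1
  c8: stall  regs: r0:9,r1:49,r2:Mul2,r3:Add1
  c9: stall  regs: r0:9,r1:49,r2:Mul2,r3:Add1
  c10: CDB Mul1=2401; issue MUL r0<-Mul1  regs: r0:Mul1,r1:49,r2:Mul2,r3:Add1
  c11: -  regs: r0:Mul1,r1:49,r2:Mul2,r3:Add1
  c12: -  regs: r0:Mul1,r1:49,r2:Mul2,r3:Add1
  c13: -  regs: r0:Mul1,r1:49,r2:Mul2,r3:Add1
  c14: CDB Mul2=19208  regs: r0:Mul1,r1:49,r2:19208,r3:Add1
  c15: -  regs: r0:Mul1,r1:49,r2:19208,r3:Add1
  c16: CDB Add1=38416  regs: r0:Mul1,r1:49,r2:19208,r3:38416
  c17: -  regs: r0:Mul1,r1:49,r2:19208,r3:38416

STATUS = VALUE 19208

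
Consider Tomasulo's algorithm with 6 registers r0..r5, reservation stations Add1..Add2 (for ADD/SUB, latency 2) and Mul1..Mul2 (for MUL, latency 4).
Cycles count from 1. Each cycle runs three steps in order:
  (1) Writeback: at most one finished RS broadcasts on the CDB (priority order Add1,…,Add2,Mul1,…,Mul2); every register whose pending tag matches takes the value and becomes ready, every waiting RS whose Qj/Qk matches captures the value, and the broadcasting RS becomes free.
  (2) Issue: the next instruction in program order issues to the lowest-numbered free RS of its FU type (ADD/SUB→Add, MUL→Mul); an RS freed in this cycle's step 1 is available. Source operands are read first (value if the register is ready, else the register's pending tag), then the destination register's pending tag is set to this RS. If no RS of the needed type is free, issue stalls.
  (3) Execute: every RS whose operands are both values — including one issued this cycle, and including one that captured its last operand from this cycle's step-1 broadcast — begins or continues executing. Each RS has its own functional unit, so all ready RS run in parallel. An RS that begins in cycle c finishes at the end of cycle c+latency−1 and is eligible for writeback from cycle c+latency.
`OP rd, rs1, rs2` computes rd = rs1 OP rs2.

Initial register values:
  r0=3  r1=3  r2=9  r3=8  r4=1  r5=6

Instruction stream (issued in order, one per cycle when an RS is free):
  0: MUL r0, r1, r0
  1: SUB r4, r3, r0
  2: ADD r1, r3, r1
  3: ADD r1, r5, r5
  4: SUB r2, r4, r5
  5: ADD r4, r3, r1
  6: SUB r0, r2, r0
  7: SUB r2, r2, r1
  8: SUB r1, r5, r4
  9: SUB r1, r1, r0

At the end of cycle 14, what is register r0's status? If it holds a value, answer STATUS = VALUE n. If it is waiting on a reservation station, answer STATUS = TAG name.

c1: issue MUL r0<-Mul1 | r0:Mul1,r1:3,r2:9,r3:8,r4:1,r5:6
c2: issue SUB r4<-Add1 | r0:Mul1,r1:3,r2:9,r3:8,r4:Add1,r5:6
c3: issue ADD r1<-Add2 | r0:Mul1,r1:Add2,r2:9,r3:8,r4:Add1,r5:6
c4: stall | r0:Mul1,r1:Add2,r2:9,r3:8,r4:Add1,r5:6
c5: CDB Add2=11; issue ADD r1<-Add2 | r0:Mul1,r1:Add2,r2:9,r3:8,r4:Add1,r5:6
c6: CDB Mul1=9; stall | r0:9,r1:Add2,r2:9,r3:8,r4:Add1,r5:6
c7: CDB Add2=12; issue SUB r2<-Add2 | r0:9,r1:12,r2:Add2,r3:8,r4:Add1,r5:6
c8: CDB Add1=-1; issue ADD r4<-Add1 | r0:9,r1:12,r2:Add2,r3:8,r4:Add1,r5:6
c9: stall | r0:9,r1:12,r2:Add2,r3:8,r4:Add1,r5:6
c10: CDB Add1=20; issue SUB r0<-Add1 | r0:Add1,r1:12,r2:Add2,r3:8,r4:20,r5:6
c11: CDB Add2=-7; issue SUB r2<-Add2 | r0:Add1,r1:12,r2:Add2,r3:8,r4:20,r5:6
c12: stall | r0:Add1,r1:12,r2:Add2,r3:8,r4:20,r5:6
c13: CDB Add1=-16; issue SUB r1<-Add1 | r0:-16,r1:Add1,r2:Add2,r3:8,r4:20,r5:6
c14: CDB Add2=-19; issue SUB r1<-Add2 | r0:-16,r1:Add2,r2:-19,r3:8,r4:20,r5:6

STATUS = VALUE -16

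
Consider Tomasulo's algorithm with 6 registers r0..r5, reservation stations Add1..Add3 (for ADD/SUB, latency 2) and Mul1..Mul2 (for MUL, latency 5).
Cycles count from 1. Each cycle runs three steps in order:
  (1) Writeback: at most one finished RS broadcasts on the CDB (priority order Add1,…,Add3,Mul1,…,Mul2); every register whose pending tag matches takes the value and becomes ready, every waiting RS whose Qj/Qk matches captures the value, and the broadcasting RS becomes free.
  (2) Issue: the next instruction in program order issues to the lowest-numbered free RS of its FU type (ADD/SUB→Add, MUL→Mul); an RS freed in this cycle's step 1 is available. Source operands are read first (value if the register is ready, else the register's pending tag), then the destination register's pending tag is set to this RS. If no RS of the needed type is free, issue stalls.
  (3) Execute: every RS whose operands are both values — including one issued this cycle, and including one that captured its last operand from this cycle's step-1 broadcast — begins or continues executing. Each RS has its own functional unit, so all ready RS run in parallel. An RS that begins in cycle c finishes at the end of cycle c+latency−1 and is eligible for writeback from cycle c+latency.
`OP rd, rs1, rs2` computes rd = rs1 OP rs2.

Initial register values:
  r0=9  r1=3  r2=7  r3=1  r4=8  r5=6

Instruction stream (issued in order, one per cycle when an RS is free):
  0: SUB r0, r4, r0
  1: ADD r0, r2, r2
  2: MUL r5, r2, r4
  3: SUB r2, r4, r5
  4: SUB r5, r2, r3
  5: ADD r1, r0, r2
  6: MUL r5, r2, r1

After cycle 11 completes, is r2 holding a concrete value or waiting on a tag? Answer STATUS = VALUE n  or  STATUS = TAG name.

STATUS = VALUE -48

  c1: issue SUB r0<-Add1  regs: r0:Add1,r1:3,r2:7,r3:1,r4:8,r5:6
  c2: issue ADD r0<-Add2  regs: r0:Add2,r1:3,r2:7,r3:1,r4:8,r5:6
  c3: CDB Add1=-1; issue MUL r5<-Mul1  regs: r0:Add2,r1:3,r2:7,r3:1,r4:8,r5:Mul1
  c4: CDB Add2=14; issue SUB r2<-Add1  regs: r0:14,r1:3,r2:Add1,r3:1,r4:8,r5:Mul1
  c5: issue SUB r5<-Add2  regs: r0:14,r1:3,r2:Add1,r3:1,r4:8,r5:Add2
  c6: issue ADD r1<-Add3  regs: r0:14,r1:Add3,r2:Add1,r3:1,r4:8,r5:Add2
  c7: issue MUL r5<-Mul2  regs: r0:14,r1:Add3,r2:Add1,r3:1,r4:8,r5:Mul2
  c8: CDB Mul1=56  regs: r0:14,r1:Add3,r2:Add1,r3:1,r4:8,r5:Mul2
  c9: -  regs: r0:14,r1:Add3,r2:Add1,r3:1,r4:8,r5:Mul2
  c10: CDB Add1=-48  regs: r0:14,r1:Add3,r2:-48,r3:1,r4:8,r5:Mul2
  c11: -  regs: r0:14,r1:Add3,r2:-48,r3:1,r4:8,r5:Mul2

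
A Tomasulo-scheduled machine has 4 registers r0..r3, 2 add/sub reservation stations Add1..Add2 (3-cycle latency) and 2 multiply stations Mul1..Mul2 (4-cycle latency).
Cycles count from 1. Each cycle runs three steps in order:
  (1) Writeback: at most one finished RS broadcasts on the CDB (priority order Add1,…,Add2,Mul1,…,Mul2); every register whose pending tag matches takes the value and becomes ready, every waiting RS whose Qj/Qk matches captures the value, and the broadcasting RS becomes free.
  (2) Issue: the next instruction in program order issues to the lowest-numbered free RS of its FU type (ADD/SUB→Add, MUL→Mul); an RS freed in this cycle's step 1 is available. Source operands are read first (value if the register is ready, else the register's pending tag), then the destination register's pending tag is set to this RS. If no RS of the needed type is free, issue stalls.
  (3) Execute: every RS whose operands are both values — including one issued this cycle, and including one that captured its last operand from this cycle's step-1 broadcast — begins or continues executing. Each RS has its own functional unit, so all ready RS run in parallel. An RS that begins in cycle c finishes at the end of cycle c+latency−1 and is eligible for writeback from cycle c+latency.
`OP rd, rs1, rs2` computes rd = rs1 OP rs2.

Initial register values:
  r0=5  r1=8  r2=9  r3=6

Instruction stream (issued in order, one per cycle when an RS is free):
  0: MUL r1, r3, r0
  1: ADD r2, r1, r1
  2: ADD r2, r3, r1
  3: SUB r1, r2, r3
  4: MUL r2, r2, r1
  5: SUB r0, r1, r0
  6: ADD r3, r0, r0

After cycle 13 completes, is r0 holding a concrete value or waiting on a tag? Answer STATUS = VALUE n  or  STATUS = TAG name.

STATUS = TAG Add2

c1: issue MUL r1<-Mul1 | r0:5,r1:Mul1,r2:9,r3:6
c2: issue ADD r2<-Add1 | r0:5,r1:Mul1,r2:Add1,r3:6
c3: issue ADD r2<-Add2 | r0:5,r1:Mul1,r2:Add2,r3:6
c4: stall | r0:5,r1:Mul1,r2:Add2,r3:6
c5: CDB Mul1=30; stall | r0:5,r1:30,r2:Add2,r3:6
c6: stall | r0:5,r1:30,r2:Add2,r3:6
c7: stall | r0:5,r1:30,r2:Add2,r3:6
c8: CDB Add1=60; issue SUB r1<-Add1 | r0:5,r1:Add1,r2:Add2,r3:6
c9: CDB Add2=36; issue MUL r2<-Mul1 | r0:5,r1:Add1,r2:Mul1,r3:6
c10: issue SUB r0<-Add2 | r0:Add2,r1:Add1,r2:Mul1,r3:6
c11: stall | r0:Add2,r1:Add1,r2:Mul1,r3:6
c12: CDB Add1=30; issue ADD r3<-Add1 | r0:Add2,r1:30,r2:Mul1,r3:Add1
c13: - | r0:Add2,r1:30,r2:Mul1,r3:Add1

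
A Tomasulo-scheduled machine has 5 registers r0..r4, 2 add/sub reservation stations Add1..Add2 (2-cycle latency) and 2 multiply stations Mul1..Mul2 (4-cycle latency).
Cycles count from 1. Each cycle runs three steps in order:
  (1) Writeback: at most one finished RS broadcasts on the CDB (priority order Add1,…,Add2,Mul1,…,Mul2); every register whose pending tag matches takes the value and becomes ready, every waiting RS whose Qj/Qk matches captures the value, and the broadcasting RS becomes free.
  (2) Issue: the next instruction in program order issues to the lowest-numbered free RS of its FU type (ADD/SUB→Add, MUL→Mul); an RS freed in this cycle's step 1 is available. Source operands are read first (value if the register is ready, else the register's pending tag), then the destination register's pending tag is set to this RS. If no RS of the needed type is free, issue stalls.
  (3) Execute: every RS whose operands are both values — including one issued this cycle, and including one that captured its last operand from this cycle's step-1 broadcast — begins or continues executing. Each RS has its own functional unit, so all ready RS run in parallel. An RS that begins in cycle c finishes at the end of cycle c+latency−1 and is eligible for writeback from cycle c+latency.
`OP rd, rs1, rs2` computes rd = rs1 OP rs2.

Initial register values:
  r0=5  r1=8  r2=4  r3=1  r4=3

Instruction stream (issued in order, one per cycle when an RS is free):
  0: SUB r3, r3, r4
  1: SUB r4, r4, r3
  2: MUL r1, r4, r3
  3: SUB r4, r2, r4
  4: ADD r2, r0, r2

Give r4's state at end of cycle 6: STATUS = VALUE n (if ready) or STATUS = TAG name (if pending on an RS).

STATUS = TAG Add1

cycle 1: issue SUB r3<-Add1 // r0:5,r1:8,r2:4,r3:Add1,r4:3
cycle 2: issue SUB r4<-Add2 // r0:5,r1:8,r2:4,r3:Add1,r4:Add2
cycle 3: CDB Add1=-2; issue MUL r1<-Mul1 // r0:5,r1:Mul1,r2:4,r3:-2,r4:Add2
cycle 4: issue SUB r4<-Add1 // r0:5,r1:Mul1,r2:4,r3:-2,r4:Add1
cycle 5: CDB Add2=5; issue ADD r2<-Add2 // r0:5,r1:Mul1,r2:Add2,r3:-2,r4:Add1
cycle 6: - // r0:5,r1:Mul1,r2:Add2,r3:-2,r4:Add1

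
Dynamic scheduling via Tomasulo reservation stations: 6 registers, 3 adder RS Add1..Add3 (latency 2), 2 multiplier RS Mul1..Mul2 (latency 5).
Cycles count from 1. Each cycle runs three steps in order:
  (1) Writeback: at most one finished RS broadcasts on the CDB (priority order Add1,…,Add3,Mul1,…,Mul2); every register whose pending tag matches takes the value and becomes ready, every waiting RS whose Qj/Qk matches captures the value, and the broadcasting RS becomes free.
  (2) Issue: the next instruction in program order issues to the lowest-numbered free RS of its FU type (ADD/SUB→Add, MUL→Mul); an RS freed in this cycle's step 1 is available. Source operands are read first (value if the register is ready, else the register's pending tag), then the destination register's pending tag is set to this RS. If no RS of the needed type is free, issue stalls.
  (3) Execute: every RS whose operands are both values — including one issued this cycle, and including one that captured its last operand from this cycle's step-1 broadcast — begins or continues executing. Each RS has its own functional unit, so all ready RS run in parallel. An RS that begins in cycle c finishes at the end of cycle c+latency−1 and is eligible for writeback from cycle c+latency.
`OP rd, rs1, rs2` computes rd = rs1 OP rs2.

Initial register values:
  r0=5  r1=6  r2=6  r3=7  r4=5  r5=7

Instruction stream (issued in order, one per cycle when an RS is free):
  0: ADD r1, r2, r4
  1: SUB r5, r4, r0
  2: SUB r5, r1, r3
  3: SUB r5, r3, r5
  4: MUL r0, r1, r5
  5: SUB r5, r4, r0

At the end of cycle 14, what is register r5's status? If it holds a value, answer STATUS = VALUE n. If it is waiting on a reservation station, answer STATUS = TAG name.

  c1: issue ADD r1<-Add1  regs: r0:5,r1:Add1,r2:6,r3:7,r4:5,r5:7
  c2: issue SUB r5<-Add2  regs: r0:5,r1:Add1,r2:6,r3:7,r4:5,r5:Add2
  c3: CDB Add1=11; issue SUB r5<-Add1  regs: r0:5,r1:11,r2:6,r3:7,r4:5,r5:Add1
  c4: CDB Add2=0; issue SUB r5<-Add2  regs: r0:5,r1:11,r2:6,r3:7,r4:5,r5:Add2
  c5: CDB Add1=4; issue MUL r0<-Mul1  regs: r0:Mul1,r1:11,r2:6,r3:7,r4:5,r5:Add2
  c6: issue SUB r5<-Add1  regs: r0:Mul1,r1:11,r2:6,r3:7,r4:5,r5:Add1
  c7: CDB Add2=3  regs: r0:Mul1,r1:11,r2:6,r3:7,r4:5,r5:Add1
  c8: -  regs: r0:Mul1,r1:11,r2:6,r3:7,r4:5,r5:Add1
  c9: -  regs: r0:Mul1,r1:11,r2:6,r3:7,r4:5,r5:Add1
  c10: -  regs: r0:Mul1,r1:11,r2:6,r3:7,r4:5,r5:Add1
  c11: -  regs: r0:Mul1,r1:11,r2:6,r3:7,r4:5,r5:Add1
  c12: CDB Mul1=33  regs: r0:33,r1:11,r2:6,r3:7,r4:5,r5:Add1
  c13: -  regs: r0:33,r1:11,r2:6,r3:7,r4:5,r5:Add1
  c14: CDB Add1=-28  regs: r0:33,r1:11,r2:6,r3:7,r4:5,r5:-28

STATUS = VALUE -28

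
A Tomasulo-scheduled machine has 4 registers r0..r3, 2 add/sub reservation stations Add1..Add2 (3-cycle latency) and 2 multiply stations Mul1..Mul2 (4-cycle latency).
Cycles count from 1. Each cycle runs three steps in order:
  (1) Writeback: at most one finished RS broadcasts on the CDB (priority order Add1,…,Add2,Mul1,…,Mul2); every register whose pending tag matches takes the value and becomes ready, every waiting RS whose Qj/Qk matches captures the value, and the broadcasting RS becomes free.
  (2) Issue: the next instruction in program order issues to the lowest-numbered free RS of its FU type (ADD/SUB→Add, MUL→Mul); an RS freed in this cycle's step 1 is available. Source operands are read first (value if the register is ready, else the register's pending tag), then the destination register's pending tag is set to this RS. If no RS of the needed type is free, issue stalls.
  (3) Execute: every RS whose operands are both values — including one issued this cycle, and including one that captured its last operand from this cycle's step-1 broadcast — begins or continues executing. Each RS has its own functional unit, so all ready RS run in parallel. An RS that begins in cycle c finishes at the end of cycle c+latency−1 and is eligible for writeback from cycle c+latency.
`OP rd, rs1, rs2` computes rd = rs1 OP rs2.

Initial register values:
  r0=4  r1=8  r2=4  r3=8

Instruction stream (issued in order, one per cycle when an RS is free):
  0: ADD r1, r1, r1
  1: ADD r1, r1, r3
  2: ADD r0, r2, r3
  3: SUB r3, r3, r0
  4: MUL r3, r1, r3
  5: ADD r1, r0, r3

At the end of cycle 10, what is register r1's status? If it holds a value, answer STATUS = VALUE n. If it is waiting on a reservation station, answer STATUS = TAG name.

STATUS = TAG Add2

c1: issue ADD r1<-Add1 | r0:4,r1:Add1,r2:4,r3:8
c2: issue ADD r1<-Add2 | r0:4,r1:Add2,r2:4,r3:8
c3: stall | r0:4,r1:Add2,r2:4,r3:8
c4: CDB Add1=16; issue ADD r0<-Add1 | r0:Add1,r1:Add2,r2:4,r3:8
c5: stall | r0:Add1,r1:Add2,r2:4,r3:8
c6: stall | r0:Add1,r1:Add2,r2:4,r3:8
c7: CDB Add1=12; issue SUB r3<-Add1 | r0:12,r1:Add2,r2:4,r3:Add1
c8: CDB Add2=24; issue MUL r3<-Mul1 | r0:12,r1:24,r2:4,r3:Mul1
c9: issue ADD r1<-Add2 | r0:12,r1:Add2,r2:4,r3:Mul1
c10: CDB Add1=-4 | r0:12,r1:Add2,r2:4,r3:Mul1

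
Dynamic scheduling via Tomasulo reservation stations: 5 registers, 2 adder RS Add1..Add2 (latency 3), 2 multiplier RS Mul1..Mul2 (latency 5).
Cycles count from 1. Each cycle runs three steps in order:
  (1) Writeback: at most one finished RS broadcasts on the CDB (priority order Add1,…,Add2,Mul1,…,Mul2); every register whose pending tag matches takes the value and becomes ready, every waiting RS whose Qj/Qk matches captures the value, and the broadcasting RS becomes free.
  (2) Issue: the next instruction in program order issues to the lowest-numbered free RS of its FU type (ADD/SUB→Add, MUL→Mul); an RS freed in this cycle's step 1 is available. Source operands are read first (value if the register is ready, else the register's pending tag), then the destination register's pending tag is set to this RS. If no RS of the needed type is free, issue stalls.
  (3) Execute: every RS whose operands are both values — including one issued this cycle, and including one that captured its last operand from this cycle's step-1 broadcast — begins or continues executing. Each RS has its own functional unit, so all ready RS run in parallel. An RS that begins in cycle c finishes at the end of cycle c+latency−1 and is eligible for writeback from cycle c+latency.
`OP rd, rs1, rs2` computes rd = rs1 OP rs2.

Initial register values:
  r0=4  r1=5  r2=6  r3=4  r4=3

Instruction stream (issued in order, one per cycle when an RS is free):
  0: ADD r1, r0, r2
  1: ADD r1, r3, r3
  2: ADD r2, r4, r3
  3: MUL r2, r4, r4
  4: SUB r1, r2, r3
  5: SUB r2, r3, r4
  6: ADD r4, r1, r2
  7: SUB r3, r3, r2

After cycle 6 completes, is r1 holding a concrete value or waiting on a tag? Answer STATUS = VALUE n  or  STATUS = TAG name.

c1: issue ADD r1<-Add1 | r0:4,r1:Add1,r2:6,r3:4,r4:3
c2: issue ADD r1<-Add2 | r0:4,r1:Add2,r2:6,r3:4,r4:3
c3: stall | r0:4,r1:Add2,r2:6,r3:4,r4:3
c4: CDB Add1=10; issue ADD r2<-Add1 | r0:4,r1:Add2,r2:Add1,r3:4,r4:3
c5: CDB Add2=8; issue MUL r2<-Mul1 | r0:4,r1:8,r2:Mul1,r3:4,r4:3
c6: issue SUB r1<-Add2 | r0:4,r1:Add2,r2:Mul1,r3:4,r4:3

STATUS = TAG Add2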